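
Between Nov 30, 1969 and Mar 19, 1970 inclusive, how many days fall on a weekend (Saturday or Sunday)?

31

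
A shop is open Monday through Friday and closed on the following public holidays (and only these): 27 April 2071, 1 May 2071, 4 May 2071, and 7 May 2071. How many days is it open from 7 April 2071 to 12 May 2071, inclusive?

7 April 2071 is a Tuesday.
The range spans 36 days (inclusive of both endpoints).
36 = 7 × 5 + 1, so there are 5 full weeks plus 1 extra day.
Each full week contributes 5 weekdays (Mon–Fri): 5 × 5 = 25.
The 1 extra day is Tuesday — 1 of them qualifies.
Total: 25 + 1 = 26.
Holidays: 27 April 2071 (Mon); 1 May 2071 (Fri); 4 May 2071 (Mon); 7 May 2071 (Thu).
All 4 holidays fall on weekdays, so subtract 4.
Business days: 26 − 4 = 22.

22 business days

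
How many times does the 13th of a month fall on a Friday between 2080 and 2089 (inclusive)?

Friday-the-13ths by year:
2080: Sep, Dec
2081: Jun
2082: Feb, Mar, Nov
2083: Aug
2084: Oct
2085: Apr, Jul
2086: Sep, Dec
2087: Jun
2088: Feb, Aug
2089: May

16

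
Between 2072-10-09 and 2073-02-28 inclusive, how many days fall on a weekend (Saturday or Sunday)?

2072-10-09 is a Sunday.
That's 143 days from start to end, counting both.
143 = 7 × 20 + 3, so there are 20 full weeks plus 3 extra days.
Each full week contributes 2 weekend days (Sat, Sun): 20 × 2 = 40.
The 3 extra days are Sunday, Monday, Tuesday — 1 of them qualifies.
Total: 40 + 1 = 41.

41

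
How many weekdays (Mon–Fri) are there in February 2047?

2047-02-01 is a Friday.
From 2047-02-01 to 2047-02-28 is 28 days inclusive.
28 = 7 × 4, so the span is exactly 4 full weeks.
Each full week contributes 5 weekdays (Mon–Fri): 4 × 5 = 20.

20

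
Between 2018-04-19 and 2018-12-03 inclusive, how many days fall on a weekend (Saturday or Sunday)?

66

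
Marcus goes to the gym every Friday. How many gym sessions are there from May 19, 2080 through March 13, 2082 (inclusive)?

May 19, 2080 is a Sunday.
From May 19, 2080 to March 13, 2082 is 664 days inclusive.
664 = 7 × 94 + 6, so there are 94 full weeks plus 6 extra days.
Each full week contributes one Friday: 94 so far.
The 6 extra days are Sun, Mon, Tue, Wed, Thu, Fri — 1 of them qualifies.
Total: 94 + 1 = 95.

95 Fridays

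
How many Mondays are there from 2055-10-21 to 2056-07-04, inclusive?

37

2055-10-21 is a Thursday.
The range spans 258 days (inclusive of both endpoints).
258 = 7 × 36 + 6, so there are 36 full weeks plus 6 extra days.
Each full week contributes one Monday: 36 so far.
The 6 extra days are Thursday, Friday, Saturday, Sunday, Monday, Tuesday — 1 of them qualifies.
Total: 36 + 1 = 37.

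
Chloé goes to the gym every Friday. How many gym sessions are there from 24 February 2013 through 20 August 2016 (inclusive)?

24 February 2013 is a Sunday.
The range spans 1274 days (inclusive of both endpoints).
1274 = 7 × 182, so the span is exactly 182 full weeks.
Each full week contributes one Friday: 182 so far.

182 Fridays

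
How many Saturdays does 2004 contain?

Jan 1, 2004 is a Thursday.
That's 366 days from start to end, counting both.
366 = 7 × 52 + 2, so there are 52 full weeks plus 2 extra days.
Each full week contributes one Saturday: 52 so far.
The 2 extra days are Thursday, Friday — none qualify.
Total: 52 + 0 = 52.

52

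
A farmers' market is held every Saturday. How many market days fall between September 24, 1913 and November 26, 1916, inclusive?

September 24, 1913 is a Wednesday.
That's 1160 days from start to end, counting both.
1160 = 7 × 165 + 5, so there are 165 full weeks plus 5 extra days.
Each full week contributes one Saturday: 165 so far.
The 5 extra days are Wednesday, Thursday, Friday, Saturday, Sunday — 1 of them qualifies.
Total: 165 + 1 = 166.

166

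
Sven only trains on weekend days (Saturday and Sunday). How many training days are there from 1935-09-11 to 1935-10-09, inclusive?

8

1935-09-11 is a Wednesday.
The range spans 29 days (inclusive of both endpoints).
29 = 7 × 4 + 1, so there are 4 full weeks plus 1 extra day.
Each full week contributes 2 weekend days (Sat, Sun): 4 × 2 = 8.
The 1 extra day is Wed — none qualify.
Total: 8 + 0 = 8.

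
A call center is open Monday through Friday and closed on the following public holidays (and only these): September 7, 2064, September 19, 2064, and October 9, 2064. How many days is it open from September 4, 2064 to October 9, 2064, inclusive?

September 4, 2064 is a Thursday.
The range spans 36 days (inclusive of both endpoints).
36 = 7 × 5 + 1, so there are 5 full weeks plus 1 extra day.
Each full week contributes 5 weekdays (Mon–Fri): 5 × 5 = 25.
The 1 extra day is Thu — 1 of them qualifies.
Total: 25 + 1 = 26.
Holidays: September 7, 2064 (Sun); September 19, 2064 (Fri); October 9, 2064 (Thu).
2 of the 3 holidays fall on weekdays; the rest are weekends and were already excluded.
Business days: 26 − 2 = 24.

24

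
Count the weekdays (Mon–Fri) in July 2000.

21

Jul 1, 2000 is a Saturday.
The range spans 31 days (inclusive of both endpoints).
31 = 7 × 4 + 3, so there are 4 full weeks plus 3 extra days.
Each full week contributes 5 weekdays (Mon–Fri): 4 × 5 = 20.
The 3 extra days are Saturday, Sunday, Monday — 1 of them qualifies.
Total: 20 + 1 = 21.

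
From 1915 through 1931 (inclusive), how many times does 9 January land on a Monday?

Day of week of January 9 in each year:
1915: Sat, 1916: Sun, 1917: Tue, 1918: Wed, 1919: Thu, 1920: Fri, 1921: Sun, 1922: Mon ✓, 1923: Tue, 1924: Wed, 1925: Fri, 1926: Sat, 1927: Sun, 1928: Mon ✓, 1929: Wed, 1930: Thu, 1931: Fri
Mondays: 1922, 1928.

2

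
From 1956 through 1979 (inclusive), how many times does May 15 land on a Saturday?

3

Day of week of May 15 in each year:
1956: Tue, 1957: Wed, 1958: Thu, 1959: Fri, 1960: Sun, 1961: Mon, 1962: Tue, 1963: Wed, 1964: Fri, 1965: Sat ✓, 1966: Sun, 1967: Mon, 1968: Wed, 1969: Thu, 1970: Fri, 1971: Sat ✓, 1972: Mon, 1973: Tue, 1974: Wed, 1975: Thu, 1976: Sat ✓, 1977: Sun, 1978: Mon, 1979: Tue
Saturdays: 1965, 1971, 1976.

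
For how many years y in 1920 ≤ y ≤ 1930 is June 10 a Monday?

1

Day of week of June 10 in each year:
1920: Thu, 1921: Fri, 1922: Sat, 1923: Sun, 1924: Tue, 1925: Wed, 1926: Thu, 1927: Fri, 1928: Sun, 1929: Mon ✓, 1930: Tue
Mondays: 1929.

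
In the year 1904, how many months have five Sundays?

4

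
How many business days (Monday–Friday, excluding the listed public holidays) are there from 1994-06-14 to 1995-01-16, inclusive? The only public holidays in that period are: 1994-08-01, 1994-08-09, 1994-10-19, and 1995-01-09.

1994-06-14 is a Tuesday.
That's 217 days from start to end, counting both.
217 = 7 × 31, so the span is exactly 31 full weeks.
Each full week contributes 5 weekdays (Mon–Fri): 31 × 5 = 155.
Holidays: 1994-08-01 (Mon); 1994-08-09 (Tue); 1994-10-19 (Wed); 1995-01-09 (Mon).
All 4 holidays fall on weekdays, so subtract 4.
Business days: 155 − 4 = 151.

151 business days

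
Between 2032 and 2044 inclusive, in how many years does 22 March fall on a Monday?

Day of week of March 22 in each year:
2032: Mon ✓, 2033: Tue, 2034: Wed, 2035: Thu, 2036: Sat, 2037: Sun, 2038: Mon ✓, 2039: Tue, 2040: Thu, 2041: Fri, 2042: Sat, 2043: Sun, 2044: Tue
Mondays: 2032, 2038.

2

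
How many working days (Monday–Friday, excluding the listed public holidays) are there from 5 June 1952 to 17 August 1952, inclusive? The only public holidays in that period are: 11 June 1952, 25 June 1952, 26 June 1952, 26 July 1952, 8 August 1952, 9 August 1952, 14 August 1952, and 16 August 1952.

47

5 June 1952 is a Thursday.
The range spans 74 days (inclusive of both endpoints).
74 = 7 × 10 + 4, so there are 10 full weeks plus 4 extra days.
Each full week contributes 5 weekdays (Mon–Fri): 10 × 5 = 50.
The 4 extra days are Thu, Fri, Sat, Sun — 2 of them qualify.
Total: 50 + 2 = 52.
Holidays: 11 June 1952 (Wed); 25 June 1952 (Wed); 26 June 1952 (Thu); 26 July 1952 (Sat); 8 August 1952 (Fri); 9 August 1952 (Sat); 14 August 1952 (Thu); 16 August 1952 (Sat).
5 of the 8 holidays fall on weekdays; the rest are weekends and were already excluded.
Business days: 52 − 5 = 47.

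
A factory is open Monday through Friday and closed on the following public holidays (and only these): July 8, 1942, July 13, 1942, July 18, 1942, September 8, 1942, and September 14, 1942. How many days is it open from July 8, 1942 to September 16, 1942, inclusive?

July 8, 1942 is a Wednesday.
The range spans 71 days (inclusive of both endpoints).
71 = 7 × 10 + 1, so there are 10 full weeks plus 1 extra day.
Each full week contributes 5 weekdays (Mon–Fri): 10 × 5 = 50.
The 1 extra day is Wed — 1 of them qualifies.
Total: 50 + 1 = 51.
Holidays: July 8, 1942 (Wed); July 13, 1942 (Mon); July 18, 1942 (Sat); September 8, 1942 (Tue); September 14, 1942 (Mon).
4 of the 5 holidays fall on weekdays; the rest are weekends and were already excluded.
Business days: 51 − 4 = 47.

47 business days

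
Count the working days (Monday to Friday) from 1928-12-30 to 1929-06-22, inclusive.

1928-12-30 is a Sunday.
The range spans 175 days (inclusive of both endpoints).
175 = 7 × 25, so the span is exactly 25 full weeks.
Each full week contributes 5 weekdays (Mon–Fri): 25 × 5 = 125.

125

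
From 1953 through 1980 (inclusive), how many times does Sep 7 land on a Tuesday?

4

Day of week of September 7 in each year:
1953: Mon, 1954: Tue ✓, 1955: Wed, 1956: Fri, 1957: Sat, 1958: Sun, 1959: Mon, 1960: Wed, 1961: Thu, 1962: Fri, 1963: Sat, 1964: Mon, 1965: Tue ✓, 1966: Wed, 1967: Thu, 1968: Sat, 1969: Sun, 1970: Mon, 1971: Tue ✓, 1972: Thu, 1973: Fri, 1974: Sat, 1975: Sun, 1976: Tue ✓, 1977: Wed, 1978: Thu, 1979: Fri, 1980: Sun
Tuesdays: 1954, 1965, 1971, 1976.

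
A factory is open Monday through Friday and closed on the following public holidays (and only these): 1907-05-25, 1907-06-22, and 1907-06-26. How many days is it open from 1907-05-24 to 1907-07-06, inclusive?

30 business days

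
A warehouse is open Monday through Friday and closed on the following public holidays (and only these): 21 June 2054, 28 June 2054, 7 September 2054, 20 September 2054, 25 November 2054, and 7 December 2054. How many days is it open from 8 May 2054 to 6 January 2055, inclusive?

171

8 May 2054 is a Friday.
That's 244 days from start to end, counting both.
244 = 7 × 34 + 6, so there are 34 full weeks plus 6 extra days.
Each full week contributes 5 weekdays (Mon–Fri): 34 × 5 = 170.
The 6 extra days are Friday, Saturday, Sunday, Monday, Tuesday, Wednesday — 4 of them qualify.
Total: 170 + 4 = 174.
Holidays: 21 June 2054 (Sun); 28 June 2054 (Sun); 7 September 2054 (Mon); 20 September 2054 (Sun); 25 November 2054 (Wed); 7 December 2054 (Mon).
3 of the 6 holidays fall on weekdays; the rest are weekends and were already excluded.
Business days: 174 − 3 = 171.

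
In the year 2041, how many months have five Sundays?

4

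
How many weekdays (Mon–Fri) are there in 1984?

261

Jan 1, 1984 is a Sunday.
From Jan 1, 1984 to Dec 31, 1984 is 366 days inclusive.
366 = 7 × 52 + 2, so there are 52 full weeks plus 2 extra days.
Each full week contributes 5 weekdays (Mon–Fri): 52 × 5 = 260.
The 2 extra days are Sun, Mon — 1 of them qualifies.
Total: 260 + 1 = 261.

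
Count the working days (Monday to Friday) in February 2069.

February 1, 2069 is a Friday.
That's 28 days from start to end, counting both.
28 = 7 × 4, so the span is exactly 4 full weeks.
Each full week contributes 5 weekdays (Mon–Fri): 4 × 5 = 20.

20 weekdays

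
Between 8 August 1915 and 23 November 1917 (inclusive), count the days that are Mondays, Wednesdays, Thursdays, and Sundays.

480

8 August 1915 is a Sunday.
From 8 August 1915 to 23 November 1917 is 839 days inclusive.
839 = 7 × 119 + 6, so there are 119 full weeks plus 6 extra days.
Each full week contributes 4 days from the set (Mon, Wed, Thu, Sun): 119 × 4 = 476.
The 6 extra days are Sunday, Monday, Tuesday, Wednesday, Thursday, Friday — 4 of them qualify.
Total: 476 + 4 = 480.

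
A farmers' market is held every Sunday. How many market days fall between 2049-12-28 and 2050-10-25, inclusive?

43 Sundays

2049-12-28 is a Tuesday.
That's 302 days from start to end, counting both.
302 = 7 × 43 + 1, so there are 43 full weeks plus 1 extra day.
Each full week contributes one Sunday: 43 so far.
The 1 extra day is Tuesday — none qualify.
Total: 43 + 0 = 43.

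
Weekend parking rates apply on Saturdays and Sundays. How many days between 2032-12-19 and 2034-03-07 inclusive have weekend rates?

127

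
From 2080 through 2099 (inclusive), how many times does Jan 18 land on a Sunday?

Day of week of January 18 in each year:
2080: Thu, 2081: Sat, 2082: Sun ✓, 2083: Mon, 2084: Tue, 2085: Thu, 2086: Fri, 2087: Sat, 2088: Sun ✓, 2089: Tue, 2090: Wed, 2091: Thu, 2092: Fri, 2093: Sun ✓, 2094: Mon, 2095: Tue, 2096: Wed, 2097: Fri, 2098: Sat, 2099: Sun ✓
Sundays: 2082, 2088, 2093, 2099.

4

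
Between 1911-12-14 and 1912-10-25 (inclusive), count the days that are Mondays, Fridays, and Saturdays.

1911-12-14 is a Thursday.
From 1911-12-14 to 1912-10-25 is 317 days inclusive.
317 = 7 × 45 + 2, so there are 45 full weeks plus 2 extra days.
Each full week contributes 3 days from the set (Mon, Fri, Sat): 45 × 3 = 135.
The 2 extra days are Thursday, Friday — 1 of them qualifies.
Total: 135 + 1 = 136.

136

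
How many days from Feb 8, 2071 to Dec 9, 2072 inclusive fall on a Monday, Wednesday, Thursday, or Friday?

384

Feb 8, 2071 is a Sunday.
From Feb 8, 2071 to Dec 9, 2072 is 671 days inclusive.
671 = 7 × 95 + 6, so there are 95 full weeks plus 6 extra days.
Each full week contributes 4 days from the set (Mon, Wed, Thu, Fri): 95 × 4 = 380.
The 6 extra days are Sun, Mon, Tue, Wed, Thu, Fri — 4 of them qualify.
Total: 380 + 4 = 384.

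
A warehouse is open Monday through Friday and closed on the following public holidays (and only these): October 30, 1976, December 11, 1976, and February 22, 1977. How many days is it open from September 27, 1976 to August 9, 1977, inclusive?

226

September 27, 1976 is a Monday.
The range spans 317 days (inclusive of both endpoints).
317 = 7 × 45 + 2, so there are 45 full weeks plus 2 extra days.
Each full week contributes 5 weekdays (Mon–Fri): 45 × 5 = 225.
The 2 extra days are Mon, Tue — 2 of them qualify.
Total: 225 + 2 = 227.
Holidays: October 30, 1976 (Sat); December 11, 1976 (Sat); February 22, 1977 (Tue).
1 of the 3 holidays fall on weekdays; the rest are weekends and were already excluded.
Business days: 227 − 1 = 226.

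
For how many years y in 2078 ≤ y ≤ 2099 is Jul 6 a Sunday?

Day of week of July 6 in each year:
2078: Wed, 2079: Thu, 2080: Sat, 2081: Sun ✓, 2082: Mon, 2083: Tue, 2084: Thu, 2085: Fri, 2086: Sat, 2087: Sun ✓, 2088: Tue, 2089: Wed, 2090: Thu, 2091: Fri, 2092: Sun ✓, 2093: Mon, 2094: Tue, 2095: Wed, 2096: Fri, 2097: Sat, 2098: Sun ✓, 2099: Mon
Sundays: 2081, 2087, 2092, 2098.

4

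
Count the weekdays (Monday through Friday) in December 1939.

21 weekdays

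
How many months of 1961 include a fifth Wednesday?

4

A month has five Wednesdays exactly when Wednesday falls within its first (length − 28) days.
Jan: 31 days, starts Sun → 5 of Sun, Mon, Tue
Feb: 28 days, starts Wed → 5 of (none)
Mar: 31 days, starts Wed → 5 of Wed, Thu, Fri ✓
Apr: 30 days, starts Sat → 5 of Sat, Sun
May: 31 days, starts Mon → 5 of Mon, Tue, Wed ✓
Jun: 30 days, starts Thu → 5 of Thu, Fri
Jul: 31 days, starts Sat → 5 of Sat, Sun, Mon
Aug: 31 days, starts Tue → 5 of Tue, Wed, Thu ✓
Sep: 30 days, starts Fri → 5 of Fri, Sat
Oct: 31 days, starts Sun → 5 of Sun, Mon, Tue
Nov: 30 days, starts Wed → 5 of Wed, Thu ✓
Dec: 31 days, starts Fri → 5 of Fri, Sat, Sun
Months with five Wednesdays: Mar, May, Aug, Nov.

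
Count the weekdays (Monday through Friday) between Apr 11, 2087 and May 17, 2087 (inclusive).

26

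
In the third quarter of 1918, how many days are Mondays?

Jul 1, 1918 is a Monday.
The range spans 92 days (inclusive of both endpoints).
92 = 7 × 13 + 1, so there are 13 full weeks plus 1 extra day.
Each full week contributes one Monday: 13 so far.
The 1 extra day is Mon — 1 of them qualifies.
Total: 13 + 1 = 14.

14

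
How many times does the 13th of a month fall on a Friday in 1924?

1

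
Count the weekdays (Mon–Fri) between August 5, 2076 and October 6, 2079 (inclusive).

August 5, 2076 is a Wednesday.
The range spans 1158 days (inclusive of both endpoints).
1158 = 7 × 165 + 3, so there are 165 full weeks plus 3 extra days.
Each full week contributes 5 weekdays (Mon–Fri): 165 × 5 = 825.
The 3 extra days are Wed, Thu, Fri — 3 of them qualify.
Total: 825 + 3 = 828.

828 weekdays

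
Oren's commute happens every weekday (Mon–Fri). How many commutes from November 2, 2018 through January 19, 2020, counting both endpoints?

316

November 2, 2018 is a Friday.
The range spans 444 days (inclusive of both endpoints).
444 = 7 × 63 + 3, so there are 63 full weeks plus 3 extra days.
Each full week contributes 5 weekdays (Mon–Fri): 63 × 5 = 315.
The 3 extra days are Fri, Sat, Sun — 1 of them qualifies.
Total: 315 + 1 = 316.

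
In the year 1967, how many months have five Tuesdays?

4

A month has five Tuesdays exactly when Tuesday falls within its first (length − 28) days.
Jan: 31 days, starts Sun → 5 of Sun, Mon, Tue ✓
Feb: 28 days, starts Wed → 5 of (none)
Mar: 31 days, starts Wed → 5 of Wed, Thu, Fri
Apr: 30 days, starts Sat → 5 of Sat, Sun
May: 31 days, starts Mon → 5 of Mon, Tue, Wed ✓
Jun: 30 days, starts Thu → 5 of Thu, Fri
Jul: 31 days, starts Sat → 5 of Sat, Sun, Mon
Aug: 31 days, starts Tue → 5 of Tue, Wed, Thu ✓
Sep: 30 days, starts Fri → 5 of Fri, Sat
Oct: 31 days, starts Sun → 5 of Sun, Mon, Tue ✓
Nov: 30 days, starts Wed → 5 of Wed, Thu
Dec: 31 days, starts Fri → 5 of Fri, Sat, Sun
Months with five Tuesdays: Jan, May, Aug, Oct.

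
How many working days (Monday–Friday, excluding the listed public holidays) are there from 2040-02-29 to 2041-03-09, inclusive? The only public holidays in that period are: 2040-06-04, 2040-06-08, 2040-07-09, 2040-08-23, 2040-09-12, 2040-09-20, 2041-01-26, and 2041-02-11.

261 working days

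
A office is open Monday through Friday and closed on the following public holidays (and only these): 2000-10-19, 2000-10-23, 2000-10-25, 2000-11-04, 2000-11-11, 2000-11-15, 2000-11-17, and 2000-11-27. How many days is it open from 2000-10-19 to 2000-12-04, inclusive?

2000-10-19 is a Thursday.
That's 47 days from start to end, counting both.
47 = 7 × 6 + 5, so there are 6 full weeks plus 5 extra days.
Each full week contributes 5 weekdays (Mon–Fri): 6 × 5 = 30.
The 5 extra days are Thursday, Friday, Saturday, Sunday, Monday — 3 of them qualify.
Total: 30 + 3 = 33.
Holidays: 2000-10-19 (Thu); 2000-10-23 (Mon); 2000-10-25 (Wed); 2000-11-04 (Sat); 2000-11-11 (Sat); 2000-11-15 (Wed); 2000-11-17 (Fri); 2000-11-27 (Mon).
6 of the 8 holidays fall on weekdays; the rest are weekends and were already excluded.
Business days: 33 − 6 = 27.

27 working days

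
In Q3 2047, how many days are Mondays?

14

July 1, 2047 is a Monday.
From July 1, 2047 to September 30, 2047 is 92 days inclusive.
92 = 7 × 13 + 1, so there are 13 full weeks plus 1 extra day.
Each full week contributes one Monday: 13 so far.
The 1 extra day is Monday — 1 of them qualifies.
Total: 13 + 1 = 14.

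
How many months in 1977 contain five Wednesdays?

A month has five Wednesdays exactly when Wednesday falls within its first (length − 28) days.
Jan: 31 days, starts Sat → 5 of Sat, Sun, Mon
Feb: 28 days, starts Tue → 5 of (none)
Mar: 31 days, starts Tue → 5 of Tue, Wed, Thu ✓
Apr: 30 days, starts Fri → 5 of Fri, Sat
May: 31 days, starts Sun → 5 of Sun, Mon, Tue
Jun: 30 days, starts Wed → 5 of Wed, Thu ✓
Jul: 31 days, starts Fri → 5 of Fri, Sat, Sun
Aug: 31 days, starts Mon → 5 of Mon, Tue, Wed ✓
Sep: 30 days, starts Thu → 5 of Thu, Fri
Oct: 31 days, starts Sat → 5 of Sat, Sun, Mon
Nov: 30 days, starts Tue → 5 of Tue, Wed ✓
Dec: 31 days, starts Thu → 5 of Thu, Fri, Sat
Months with five Wednesdays: Mar, Jun, Aug, Nov.

4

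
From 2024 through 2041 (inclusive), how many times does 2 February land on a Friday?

3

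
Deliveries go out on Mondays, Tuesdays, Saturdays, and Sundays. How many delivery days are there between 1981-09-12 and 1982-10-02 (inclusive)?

221

1981-09-12 is a Saturday.
From 1981-09-12 to 1982-10-02 is 386 days inclusive.
386 = 7 × 55 + 1, so there are 55 full weeks plus 1 extra day.
Each full week contributes 4 days from the set (Mon, Tue, Sat, Sun): 55 × 4 = 220.
The 1 extra day is Saturday — 1 of them qualifies.
Total: 220 + 1 = 221.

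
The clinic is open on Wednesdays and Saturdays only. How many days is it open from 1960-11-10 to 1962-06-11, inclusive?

1960-11-10 is a Thursday.
That's 579 days from start to end, counting both.
579 = 7 × 82 + 5, so there are 82 full weeks plus 5 extra days.
Each full week contributes 2 days from the set (Wed, Sat): 82 × 2 = 164.
The 5 extra days are Thu, Fri, Sat, Sun, Mon — 1 of them qualifies.
Total: 164 + 1 = 165.

165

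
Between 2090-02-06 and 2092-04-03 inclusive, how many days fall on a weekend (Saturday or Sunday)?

224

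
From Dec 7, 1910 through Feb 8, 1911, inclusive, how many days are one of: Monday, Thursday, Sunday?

Dec 7, 1910 is a Wednesday.
The range spans 64 days (inclusive of both endpoints).
64 = 7 × 9 + 1, so there are 9 full weeks plus 1 extra day.
Each full week contributes 3 days from the set (Mon, Thu, Sun): 9 × 3 = 27.
The 1 extra day is Wed — none qualify.
Total: 27 + 0 = 27.

27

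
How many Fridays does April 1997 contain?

4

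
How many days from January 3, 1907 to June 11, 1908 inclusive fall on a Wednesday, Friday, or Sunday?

225

January 3, 1907 is a Thursday.
That's 526 days from start to end, counting both.
526 = 7 × 75 + 1, so there are 75 full weeks plus 1 extra day.
Each full week contributes 3 days from the set (Wed, Fri, Sun): 75 × 3 = 225.
The 1 extra day is Thursday — none qualify.
Total: 225 + 0 = 225.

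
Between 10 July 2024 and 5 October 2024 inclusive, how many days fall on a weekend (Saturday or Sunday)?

25

10 July 2024 is a Wednesday.
The range spans 88 days (inclusive of both endpoints).
88 = 7 × 12 + 4, so there are 12 full weeks plus 4 extra days.
Each full week contributes 2 weekend days (Sat, Sun): 12 × 2 = 24.
The 4 extra days are Wednesday, Thursday, Friday, Saturday — 1 of them qualifies.
Total: 24 + 1 = 25.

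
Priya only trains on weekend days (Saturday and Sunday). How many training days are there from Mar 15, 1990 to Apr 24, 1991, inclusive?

116

Mar 15, 1990 is a Thursday.
From Mar 15, 1990 to Apr 24, 1991 is 406 days inclusive.
406 = 7 × 58, so the span is exactly 58 full weeks.
Each full week contributes 2 weekend days (Sat, Sun): 58 × 2 = 116.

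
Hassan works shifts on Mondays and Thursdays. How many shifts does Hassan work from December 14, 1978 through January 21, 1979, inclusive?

11

December 14, 1978 is a Thursday.
From December 14, 1978 to January 21, 1979 is 39 days inclusive.
39 = 7 × 5 + 4, so there are 5 full weeks plus 4 extra days.
Each full week contributes 2 days from the set (Mon, Thu): 5 × 2 = 10.
The 4 extra days are Thu, Fri, Sat, Sun — 1 of them qualifies.
Total: 10 + 1 = 11.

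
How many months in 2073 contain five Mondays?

4

A month has five Mondays exactly when Monday falls within its first (length − 28) days.
Jan: 31 days, starts Sun → 5 of Sun, Mon, Tue ✓
Feb: 28 days, starts Wed → 5 of (none)
Mar: 31 days, starts Wed → 5 of Wed, Thu, Fri
Apr: 30 days, starts Sat → 5 of Sat, Sun
May: 31 days, starts Mon → 5 of Mon, Tue, Wed ✓
Jun: 30 days, starts Thu → 5 of Thu, Fri
Jul: 31 days, starts Sat → 5 of Sat, Sun, Mon ✓
Aug: 31 days, starts Tue → 5 of Tue, Wed, Thu
Sep: 30 days, starts Fri → 5 of Fri, Sat
Oct: 31 days, starts Sun → 5 of Sun, Mon, Tue ✓
Nov: 30 days, starts Wed → 5 of Wed, Thu
Dec: 31 days, starts Fri → 5 of Fri, Sat, Sun
Months with five Mondays: Jan, May, Jul, Oct.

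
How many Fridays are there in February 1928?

4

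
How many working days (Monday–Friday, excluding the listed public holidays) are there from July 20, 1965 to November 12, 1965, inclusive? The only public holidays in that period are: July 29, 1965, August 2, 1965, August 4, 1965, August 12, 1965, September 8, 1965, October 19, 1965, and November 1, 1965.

July 20, 1965 is a Tuesday.
That's 116 days from start to end, counting both.
116 = 7 × 16 + 4, so there are 16 full weeks plus 4 extra days.
Each full week contributes 5 weekdays (Mon–Fri): 16 × 5 = 80.
The 4 extra days are Tue, Wed, Thu, Fri — 4 of them qualify.
Total: 80 + 4 = 84.
Holidays: July 29, 1965 (Thu); August 2, 1965 (Mon); August 4, 1965 (Wed); August 12, 1965 (Thu); September 8, 1965 (Wed); October 19, 1965 (Tue); November 1, 1965 (Mon).
All 7 holidays fall on weekdays, so subtract 7.
Business days: 84 − 7 = 77.

77 working days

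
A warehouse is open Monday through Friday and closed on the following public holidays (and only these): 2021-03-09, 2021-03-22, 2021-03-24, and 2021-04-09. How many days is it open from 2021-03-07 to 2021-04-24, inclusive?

31

2021-03-07 is a Sunday.
The range spans 49 days (inclusive of both endpoints).
49 = 7 × 7, so the span is exactly 7 full weeks.
Each full week contributes 5 weekdays (Mon–Fri): 7 × 5 = 35.
Holidays: 2021-03-09 (Tue); 2021-03-22 (Mon); 2021-03-24 (Wed); 2021-04-09 (Fri).
All 4 holidays fall on weekdays, so subtract 4.
Business days: 35 − 4 = 31.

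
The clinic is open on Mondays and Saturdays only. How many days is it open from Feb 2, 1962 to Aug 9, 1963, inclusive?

Feb 2, 1962 is a Friday.
From Feb 2, 1962 to Aug 9, 1963 is 554 days inclusive.
554 = 7 × 79 + 1, so there are 79 full weeks plus 1 extra day.
Each full week contributes 2 days from the set (Mon, Sat): 79 × 2 = 158.
The 1 extra day is Friday — none qualify.
Total: 158 + 0 = 158.

158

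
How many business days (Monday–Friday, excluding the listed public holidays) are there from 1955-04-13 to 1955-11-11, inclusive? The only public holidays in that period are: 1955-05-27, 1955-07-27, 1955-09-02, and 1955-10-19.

149

1955-04-13 is a Wednesday.
That's 213 days from start to end, counting both.
213 = 7 × 30 + 3, so there are 30 full weeks plus 3 extra days.
Each full week contributes 5 weekdays (Mon–Fri): 30 × 5 = 150.
The 3 extra days are Wednesday, Thursday, Friday — 3 of them qualify.
Total: 150 + 3 = 153.
Holidays: 1955-05-27 (Fri); 1955-07-27 (Wed); 1955-09-02 (Fri); 1955-10-19 (Wed).
All 4 holidays fall on weekdays, so subtract 4.
Business days: 153 − 4 = 149.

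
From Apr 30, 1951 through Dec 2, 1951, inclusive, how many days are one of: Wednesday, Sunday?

62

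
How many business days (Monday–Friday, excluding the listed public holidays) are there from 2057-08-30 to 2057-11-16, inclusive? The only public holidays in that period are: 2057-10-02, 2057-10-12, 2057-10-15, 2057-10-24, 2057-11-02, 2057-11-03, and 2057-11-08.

51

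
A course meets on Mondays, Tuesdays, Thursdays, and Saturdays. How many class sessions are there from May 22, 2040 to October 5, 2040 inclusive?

May 22, 2040 is a Tuesday.
The range spans 137 days (inclusive of both endpoints).
137 = 7 × 19 + 4, so there are 19 full weeks plus 4 extra days.
Each full week contributes 4 days from the set (Mon, Tue, Thu, Sat): 19 × 4 = 76.
The 4 extra days are Tue, Wed, Thu, Fri — 2 of them qualify.
Total: 76 + 2 = 78.

78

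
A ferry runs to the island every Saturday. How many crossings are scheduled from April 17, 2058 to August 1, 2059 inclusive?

67 Saturdays

April 17, 2058 is a Wednesday.
From April 17, 2058 to August 1, 2059 is 472 days inclusive.
472 = 7 × 67 + 3, so there are 67 full weeks plus 3 extra days.
Each full week contributes one Saturday: 67 so far.
The 3 extra days are Wed, Thu, Fri — none qualify.
Total: 67 + 0 = 67.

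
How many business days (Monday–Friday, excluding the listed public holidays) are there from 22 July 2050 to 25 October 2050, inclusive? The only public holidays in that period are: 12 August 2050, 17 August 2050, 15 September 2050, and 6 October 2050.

64

22 July 2050 is a Friday.
The range spans 96 days (inclusive of both endpoints).
96 = 7 × 13 + 5, so there are 13 full weeks plus 5 extra days.
Each full week contributes 5 weekdays (Mon–Fri): 13 × 5 = 65.
The 5 extra days are Fri, Sat, Sun, Mon, Tue — 3 of them qualify.
Total: 65 + 3 = 68.
Holidays: 12 August 2050 (Fri); 17 August 2050 (Wed); 15 September 2050 (Thu); 6 October 2050 (Thu).
All 4 holidays fall on weekdays, so subtract 4.
Business days: 68 − 4 = 64.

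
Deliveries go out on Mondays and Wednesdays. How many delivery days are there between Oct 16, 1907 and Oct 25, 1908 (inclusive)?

107

Oct 16, 1907 is a Wednesday.
That's 376 days from start to end, counting both.
376 = 7 × 53 + 5, so there are 53 full weeks plus 5 extra days.
Each full week contributes 2 days from the set (Mon, Wed): 53 × 2 = 106.
The 5 extra days are Wed, Thu, Fri, Sat, Sun — 1 of them qualifies.
Total: 106 + 1 = 107.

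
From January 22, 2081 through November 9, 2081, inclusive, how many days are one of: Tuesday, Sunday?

83

January 22, 2081 is a Wednesday.
The range spans 292 days (inclusive of both endpoints).
292 = 7 × 41 + 5, so there are 41 full weeks plus 5 extra days.
Each full week contributes 2 days from the set (Tue, Sun): 41 × 2 = 82.
The 5 extra days are Wed, Thu, Fri, Sat, Sun — 1 of them qualifies.
Total: 82 + 1 = 83.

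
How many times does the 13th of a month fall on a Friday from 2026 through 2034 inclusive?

15

Friday-the-13ths by year:
2026: Feb, Mar, Nov
2027: Aug
2028: Oct
2029: Apr, Jul
2030: Sep, Dec
2031: Jun
2032: Feb, Aug
2033: May
2034: Jan, Oct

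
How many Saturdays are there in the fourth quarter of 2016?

14

1 October 2016 is a Saturday.
The range spans 92 days (inclusive of both endpoints).
92 = 7 × 13 + 1, so there are 13 full weeks plus 1 extra day.
Each full week contributes one Saturday: 13 so far.
The 1 extra day is Saturday — 1 of them qualifies.
Total: 13 + 1 = 14.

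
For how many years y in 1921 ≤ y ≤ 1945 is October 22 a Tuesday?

3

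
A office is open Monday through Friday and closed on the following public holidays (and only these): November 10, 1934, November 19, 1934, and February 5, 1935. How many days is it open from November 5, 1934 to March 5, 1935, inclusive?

85

November 5, 1934 is a Monday.
That's 121 days from start to end, counting both.
121 = 7 × 17 + 2, so there are 17 full weeks plus 2 extra days.
Each full week contributes 5 weekdays (Mon–Fri): 17 × 5 = 85.
The 2 extra days are Mon, Tue — 2 of them qualify.
Total: 85 + 2 = 87.
Holidays: November 10, 1934 (Sat); November 19, 1934 (Mon); February 5, 1935 (Tue).
2 of the 3 holidays fall on weekdays; the rest are weekends and were already excluded.
Business days: 87 − 2 = 85.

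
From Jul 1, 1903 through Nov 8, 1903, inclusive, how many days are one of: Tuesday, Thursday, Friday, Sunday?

75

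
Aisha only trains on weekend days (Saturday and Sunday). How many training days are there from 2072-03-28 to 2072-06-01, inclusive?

18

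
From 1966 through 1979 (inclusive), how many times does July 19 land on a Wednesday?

Day of week of July 19 in each year:
1966: Tue, 1967: Wed ✓, 1968: Fri, 1969: Sat, 1970: Sun, 1971: Mon, 1972: Wed ✓, 1973: Thu, 1974: Fri, 1975: Sat, 1976: Mon, 1977: Tue, 1978: Wed ✓, 1979: Thu
Wednesdays: 1967, 1972, 1978.

3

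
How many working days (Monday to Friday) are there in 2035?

261

1 January 2035 is a Monday.
From 1 January 2035 to 31 December 2035 is 365 days inclusive.
365 = 7 × 52 + 1, so there are 52 full weeks plus 1 extra day.
Each full week contributes 5 weekdays (Mon–Fri): 52 × 5 = 260.
The 1 extra day is Monday — 1 of them qualifies.
Total: 260 + 1 = 261.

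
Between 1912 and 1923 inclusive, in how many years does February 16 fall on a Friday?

3

Day of week of February 16 in each year:
1912: Fri ✓, 1913: Sun, 1914: Mon, 1915: Tue, 1916: Wed, 1917: Fri ✓, 1918: Sat, 1919: Sun, 1920: Mon, 1921: Wed, 1922: Thu, 1923: Fri ✓
Fridays: 1912, 1917, 1923.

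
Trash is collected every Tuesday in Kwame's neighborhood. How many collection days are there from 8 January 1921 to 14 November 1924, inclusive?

8 January 1921 is a Saturday.
From 8 January 1921 to 14 November 1924 is 1407 days inclusive.
1407 = 7 × 201, so the span is exactly 201 full weeks.
Each full week contributes one Tuesday: 201 so far.

201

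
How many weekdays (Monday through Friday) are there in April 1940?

1 April 1940 is a Monday.
The range spans 30 days (inclusive of both endpoints).
30 = 7 × 4 + 2, so there are 4 full weeks plus 2 extra days.
Each full week contributes 5 weekdays (Mon–Fri): 4 × 5 = 20.
The 2 extra days are Mon, Tue — 2 of them qualify.
Total: 20 + 2 = 22.

22 weekdays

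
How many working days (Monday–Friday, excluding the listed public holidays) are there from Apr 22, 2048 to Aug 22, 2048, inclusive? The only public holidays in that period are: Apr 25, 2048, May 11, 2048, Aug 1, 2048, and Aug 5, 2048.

86

Apr 22, 2048 is a Wednesday.
That's 123 days from start to end, counting both.
123 = 7 × 17 + 4, so there are 17 full weeks plus 4 extra days.
Each full week contributes 5 weekdays (Mon–Fri): 17 × 5 = 85.
The 4 extra days are Wed, Thu, Fri, Sat — 3 of them qualify.
Total: 85 + 3 = 88.
Holidays: Apr 25, 2048 (Sat); May 11, 2048 (Mon); Aug 1, 2048 (Sat); Aug 5, 2048 (Wed).
2 of the 4 holidays fall on weekdays; the rest are weekends and were already excluded.
Business days: 88 − 2 = 86.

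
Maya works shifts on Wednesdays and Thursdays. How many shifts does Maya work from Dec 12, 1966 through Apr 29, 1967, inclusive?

40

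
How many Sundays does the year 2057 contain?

2057-01-01 is a Monday.
From 2057-01-01 to 2057-12-31 is 365 days inclusive.
365 = 7 × 52 + 1, so there are 52 full weeks plus 1 extra day.
Each full week contributes one Sunday: 52 so far.
The 1 extra day is Monday — none qualify.
Total: 52 + 0 = 52.

52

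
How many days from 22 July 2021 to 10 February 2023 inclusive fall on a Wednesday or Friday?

22 July 2021 is a Thursday.
The range spans 569 days (inclusive of both endpoints).
569 = 7 × 81 + 2, so there are 81 full weeks plus 2 extra days.
Each full week contributes 2 days from the set (Wed, Fri): 81 × 2 = 162.
The 2 extra days are Thursday, Friday — 1 of them qualifies.
Total: 162 + 1 = 163.

163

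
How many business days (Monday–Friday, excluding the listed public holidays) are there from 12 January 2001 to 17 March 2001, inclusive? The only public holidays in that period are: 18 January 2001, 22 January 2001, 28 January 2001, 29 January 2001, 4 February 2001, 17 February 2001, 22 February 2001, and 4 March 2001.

42

12 January 2001 is a Friday.
That's 65 days from start to end, counting both.
65 = 7 × 9 + 2, so there are 9 full weeks plus 2 extra days.
Each full week contributes 5 weekdays (Mon–Fri): 9 × 5 = 45.
The 2 extra days are Friday, Saturday — 1 of them qualifies.
Total: 45 + 1 = 46.
Holidays: 18 January 2001 (Thu); 22 January 2001 (Mon); 28 January 2001 (Sun); 29 January 2001 (Mon); 4 February 2001 (Sun); 17 February 2001 (Sat); 22 February 2001 (Thu); 4 March 2001 (Sun).
4 of the 8 holidays fall on weekdays; the rest are weekends and were already excluded.
Business days: 46 − 4 = 42.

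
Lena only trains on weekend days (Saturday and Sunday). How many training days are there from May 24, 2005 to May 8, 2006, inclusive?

100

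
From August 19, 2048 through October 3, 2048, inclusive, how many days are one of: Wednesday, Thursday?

August 19, 2048 is a Wednesday.
From August 19, 2048 to October 3, 2048 is 46 days inclusive.
46 = 7 × 6 + 4, so there are 6 full weeks plus 4 extra days.
Each full week contributes 2 days from the set (Wed, Thu): 6 × 2 = 12.
The 4 extra days are Wed, Thu, Fri, Sat — 2 of them qualify.
Total: 12 + 2 = 14.

14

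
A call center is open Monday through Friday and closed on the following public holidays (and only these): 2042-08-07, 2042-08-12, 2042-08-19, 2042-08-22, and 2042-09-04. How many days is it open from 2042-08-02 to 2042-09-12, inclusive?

2042-08-02 is a Saturday.
That's 42 days from start to end, counting both.
42 = 7 × 6, so the span is exactly 6 full weeks.
Each full week contributes 5 weekdays (Mon–Fri): 6 × 5 = 30.
Total: 30.
Holidays: 2042-08-07 (Thu); 2042-08-12 (Tue); 2042-08-19 (Tue); 2042-08-22 (Fri); 2042-09-04 (Thu).
All 5 holidays fall on weekdays, so subtract 5.
Business days: 30 − 5 = 25.

25 working days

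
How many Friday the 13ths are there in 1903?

3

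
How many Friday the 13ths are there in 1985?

2

The 13th falls on a Friday when the month's 13th has weekday Fri.
Jan 13 is Sun; Feb 13 is Wed; Mar 13 is Wed; Apr 13 is Sat; May 13 is Mon; Jun 13 is Thu; Jul 13 is Sat; Aug 13 is Tue; Sep 13 is Fri ✓; Oct 13 is Sun; Nov 13 is Wed; Dec 13 is Fri ✓.
Friday the 13ths: Sep, Dec.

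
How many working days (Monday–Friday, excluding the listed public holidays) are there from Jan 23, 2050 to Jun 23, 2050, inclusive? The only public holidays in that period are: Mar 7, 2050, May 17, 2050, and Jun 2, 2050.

106 working days

Jan 23, 2050 is a Sunday.
The range spans 152 days (inclusive of both endpoints).
152 = 7 × 21 + 5, so there are 21 full weeks plus 5 extra days.
Each full week contributes 5 weekdays (Mon–Fri): 21 × 5 = 105.
The 5 extra days are Sun, Mon, Tue, Wed, Thu — 4 of them qualify.
Total: 105 + 4 = 109.
Holidays: Mar 7, 2050 (Mon); May 17, 2050 (Tue); Jun 2, 2050 (Thu).
All 3 holidays fall on weekdays, so subtract 3.
Business days: 109 − 3 = 106.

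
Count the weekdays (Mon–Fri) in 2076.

1 January 2076 is a Wednesday.
The range spans 366 days (inclusive of both endpoints).
366 = 7 × 52 + 2, so there are 52 full weeks plus 2 extra days.
Each full week contributes 5 weekdays (Mon–Fri): 52 × 5 = 260.
The 2 extra days are Wed, Thu — 2 of them qualify.
Total: 260 + 2 = 262.

262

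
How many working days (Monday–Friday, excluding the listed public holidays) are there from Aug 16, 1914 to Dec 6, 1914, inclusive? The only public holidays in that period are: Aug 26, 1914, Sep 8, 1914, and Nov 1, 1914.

Aug 16, 1914 is a Sunday.
The range spans 113 days (inclusive of both endpoints).
113 = 7 × 16 + 1, so there are 16 full weeks plus 1 extra day.
Each full week contributes 5 weekdays (Mon–Fri): 16 × 5 = 80.
The 1 extra day is Sun — none qualify.
Total: 80 + 0 = 80.
Holidays: Aug 26, 1914 (Wed); Sep 8, 1914 (Tue); Nov 1, 1914 (Sun).
2 of the 3 holidays fall on weekdays; the rest are weekends and were already excluded.
Business days: 80 − 2 = 78.

78 working days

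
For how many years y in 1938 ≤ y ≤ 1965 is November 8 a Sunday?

Day of week of November 8 in each year:
1938: Tue, 1939: Wed, 1940: Fri, 1941: Sat, 1942: Sun ✓, 1943: Mon, 1944: Wed, 1945: Thu, 1946: Fri, 1947: Sat, 1948: Mon, 1949: Tue, 1950: Wed, 1951: Thu, 1952: Sat, 1953: Sun ✓, 1954: Mon, 1955: Tue, 1956: Thu, 1957: Fri, 1958: Sat, 1959: Sun ✓, 1960: Tue, 1961: Wed, 1962: Thu, 1963: Fri, 1964: Sun ✓, 1965: Mon
Sundays: 1942, 1953, 1959, 1964.

4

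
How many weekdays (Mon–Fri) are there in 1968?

262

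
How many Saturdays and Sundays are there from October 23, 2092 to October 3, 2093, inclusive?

99

October 23, 2092 is a Thursday.
That's 346 days from start to end, counting both.
346 = 7 × 49 + 3, so there are 49 full weeks plus 3 extra days.
Each full week contributes 2 weekend days (Sat, Sun): 49 × 2 = 98.
The 3 extra days are Thu, Fri, Sat — 1 of them qualifies.
Total: 98 + 1 = 99.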